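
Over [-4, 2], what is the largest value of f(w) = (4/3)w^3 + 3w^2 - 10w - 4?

227/12

f'(w) = 4w^2 + 6w - 10, which vanishes at w = -5/2 and w = 1.
Evaluating at the critical points and endpoints: f(-4) = -4/3; f(-5/2) = 227/12; f(1) = -29/3; f(2) = -4/3.
So the maximum is f(-5/2) = 227/12.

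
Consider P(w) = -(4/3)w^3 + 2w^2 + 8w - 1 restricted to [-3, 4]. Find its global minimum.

Differentiating, P'(w) = -4w^2 + 4w + 8; which vanishes at w = -1 and w = 2.
Evaluating at the critical points and endpoints: P(-3) = 29, P(-1) = -17/3, P(2) = 37/3, P(4) = -67/3.
So the minimum is P(4) = -67/3.

-67/3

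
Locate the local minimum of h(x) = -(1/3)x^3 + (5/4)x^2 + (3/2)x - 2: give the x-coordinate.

-1/2

Critical points: h'(x) = -x^2 + (5/2)x + 3/2 vanishes at x = -1/2, 3.
Since h''(x) = -2x + 5/2, we get h''(-1/2) = 7/2 > 0 ⇒ local minimum; h''(3) = -7/2 < 0 ⇒ local maximum.
So the local minimum value is h(-1/2) = -115/48.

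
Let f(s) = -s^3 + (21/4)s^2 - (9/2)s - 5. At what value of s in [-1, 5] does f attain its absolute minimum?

Differentiating, f'(s) = -3s^2 + (21/2)s - 9/2; which vanishes at s = 1/2 and s = 3.
Evaluating at the critical points and endpoints: f(-1) = 23/4,  f(1/2) = -97/16,  f(3) = 7/4,  f(5) = -85/4.
The minimum over the interval is -85/4, attained at s = 5.

5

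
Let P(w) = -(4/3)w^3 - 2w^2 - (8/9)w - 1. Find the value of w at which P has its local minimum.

P'(w) = -4w^2 - 4w - 8/9 = 0 at w = -2/3, -1/3.
Since P''(w) = -8w - 4, we get P''(-2/3) = 4/3 > 0 ⇒ local minimum; P''(-1/3) = -4/3 < 0 ⇒ local maximum.
Thus P has its local minimum at w = -2/3, with value -73/81.

-2/3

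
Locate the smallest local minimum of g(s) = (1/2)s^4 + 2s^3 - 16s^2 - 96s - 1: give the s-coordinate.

4

Critical points: g'(s) = 2s^3 + 6s^2 - 32s - 96 vanishes at s = -4, -3, 4.
Since g''(s) = 6s^2 + 12s - 32, we get g''(-4) = 16 > 0 ⇒ local minimum; g''(-3) = -14 < 0 ⇒ local maximum; g''(4) = 112 > 0 ⇒ local minimum.
The smallest local minimum is g(4) = -385.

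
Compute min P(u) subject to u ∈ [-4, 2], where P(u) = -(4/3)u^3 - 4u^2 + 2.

P'(u) = -4u^2 - 8u, which vanishes at u = -2 and u = 0.
Candidates: P(-4) = 70/3, P(-2) = -10/3, P(0) = 2, P(2) = -74/3.
So the minimum is P(2) = -74/3.

-74/3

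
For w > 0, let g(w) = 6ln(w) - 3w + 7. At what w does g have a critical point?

2

g'(w) = 6/w − 3 = 0 gives w = 2.
g''(w) = -6/w², which is negative for w > 0, so this is a local maximum.
g(2) = 6·ln(2) - 6 + 7 ≈ 5.1589.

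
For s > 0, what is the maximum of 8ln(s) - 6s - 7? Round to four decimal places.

R'(s) = 8/s − 6 = 0 gives s = 4/3.
R''(s) = -8/s², which is negative for s > 0, so this is a local maximum.
R(4/3) = 8·ln(4/3) - 8 - 7 ≈ -12.6985.

-12.6985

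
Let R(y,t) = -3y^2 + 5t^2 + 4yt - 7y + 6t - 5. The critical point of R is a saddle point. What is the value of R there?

∂R/∂y = -6y + 4t - 7 = 0 and ∂R/∂t = 4y + 10t + 6 = 0, so (y, t) = (-47/38, -2/19).
The Hessian has R_{yy} = -6, R_{tt} = 10, R_{yt} = 4, giving D = -76 < 0, so the point is a saddle point.
R(-47/38, -2/19) = -75/76.

-75/76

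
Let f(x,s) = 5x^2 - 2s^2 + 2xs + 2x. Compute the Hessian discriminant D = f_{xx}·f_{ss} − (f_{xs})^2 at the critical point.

∂f/∂x = 10x + 2s + 2 = 0 and ∂f/∂s = 2x - 4s = 0, so (x, s) = (-2/11, -1/11).
The Hessian has f_{xx} = 10, f_{ss} = -4, f_{xs} = 2, giving D = -44 < 0, so the point is a saddle point.
D = (10)·(-4) − (2)^2 = -44.

-44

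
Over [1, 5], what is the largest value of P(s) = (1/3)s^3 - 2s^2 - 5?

P'(s) = s^2 - 4s, whose only zero in [1, 5] is s = 4.
Candidates: P(1) = -20/3,  P(4) = -47/3,  P(5) = -40/3.
The maximum over the interval is -20/3, attained at s = 1.

-20/3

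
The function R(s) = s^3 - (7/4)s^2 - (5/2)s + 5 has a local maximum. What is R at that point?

R'(s) = 3s^2 - (7/2)s - 5/2. Setting R'(s) = 0 gives s ∈ {-1/2, 5/3}.
Second-derivative test with R''(s) = 6s - 7/2: R''(-1/2) = -13/2 < 0 ⇒ local maximum; R''(5/3) = 13/2 > 0 ⇒ local minimum.
So the local maximum value is R(-1/2) = 91/16.

91/16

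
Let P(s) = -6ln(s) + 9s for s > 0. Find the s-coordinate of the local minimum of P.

2/3

P'(s) = -6/s + 9 = 0 gives s = 2/3.
P''(s) = 6/s², which is positive for s > 0, so this is a local minimum.
P(2/3) = -6·ln(2/3) + 6 ≈ 8.4328.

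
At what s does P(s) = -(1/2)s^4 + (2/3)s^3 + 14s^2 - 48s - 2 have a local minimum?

P'(s) = -2s^3 + 2s^2 + 28s - 48. Setting P'(s) = 0 gives s ∈ {-4, 2, 3}.
Since P''(s) = -6s^2 + 4s + 28, we get P''(-4) = -84 < 0 ⇒ local maximum; P''(2) = 12 > 0 ⇒ local minimum; P''(3) = -14 < 0 ⇒ local maximum.
So the local minimum value is P(2) = -134/3.

2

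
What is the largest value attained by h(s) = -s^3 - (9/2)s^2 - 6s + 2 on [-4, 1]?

18

The derivative is -3s^2 - 9s - 6, which vanishes at s = -2 and s = -1.
Evaluating at the critical points and endpoints: h(-4) = 18; h(-2) = 4; h(-1) = 9/2; h(1) = -19/2.
The maximum over the interval is 18, attained at s = -4.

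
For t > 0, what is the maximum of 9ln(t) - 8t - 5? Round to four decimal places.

f'(t) = 9/t − 8 = 0 gives t = 9/8.
f''(t) = -9/t², which is negative for t > 0, so this is a local maximum.
f(9/8) = 9·ln(9/8) - 9 - 5 ≈ -12.9400.

-12.9400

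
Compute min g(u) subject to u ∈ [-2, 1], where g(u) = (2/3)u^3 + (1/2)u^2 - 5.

-25/3

Differentiating, g'(u) = 2u^2 + u; which vanishes at u = -1/2 and u = 0.
Evaluating at the critical points and endpoints: g(-2) = -25/3,  g(-1/2) = -119/24,  g(0) = -5,  g(1) = -23/6.
Hence the absolute minimum is -25/3 at u = -2.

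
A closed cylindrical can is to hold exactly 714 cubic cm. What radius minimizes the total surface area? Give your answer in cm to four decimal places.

4.8437

With radius r and height h, πr²h = 714 so h = 714/(πr²), and S(r) = 2πr² + 2πrh = 2πr² + 2·714/r.
S'(r) = 4πr − 2·714/r² = 0 ⇒ r³ = 714/(2π), so r ≈ 4.8437 and h = 2r ≈ 9.6873.
S''(r) = 4π + 4·714/r³ > 0, so this is the minimum; S ≈ 442.2285.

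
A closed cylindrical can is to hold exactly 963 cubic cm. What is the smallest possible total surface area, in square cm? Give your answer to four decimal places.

With radius r and height h, πr²h = 963 so h = 963/(πr²), and S(r) = 2πr² + 2πrh = 2πr² + 2·963/r.
S'(r) = 4πr − 2·963/r² = 0 ⇒ r³ = 963/(2π), so r ≈ 5.3516 and h = 2r ≈ 10.7032.
S''(r) = 4π + 4·963/r³ > 0, so this is the minimum; S ≈ 539.8404.

539.8404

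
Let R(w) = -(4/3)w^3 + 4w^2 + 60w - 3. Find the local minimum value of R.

-111

R'(w) = -4w^2 + 8w + 60 = 0 at w = -3, 5.
Since R''(w) = -8w + 8, we get R''(-3) = 32 > 0 ⇒ local minimum; R''(5) = -32 < 0 ⇒ local maximum.
The local minimum is R(-3) = -111.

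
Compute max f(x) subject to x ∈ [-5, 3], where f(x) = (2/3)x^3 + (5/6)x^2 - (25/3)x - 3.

101/8

f'(x) = 2x^2 + (5/3)x - 25/3, which vanishes at x = -5/2 and x = 5/3.
Candidates: f(-5) = -143/6, f(-5/2) = 101/8, f(5/3) = -1861/162, f(3) = -5/2.
Hence the absolute maximum is 101/8 at x = -5/2.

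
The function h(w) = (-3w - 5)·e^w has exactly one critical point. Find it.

By the product rule, h'(w) = (-3w - 8)·e^w. Since e^w > 0, the only critical point is w = -8/3.
h''(-8/3) has the same sign as -3 < 0, so this is a local maximum.
h(-8/3) = (3)·e^(-8/3) ≈ 0.2085.

-8/3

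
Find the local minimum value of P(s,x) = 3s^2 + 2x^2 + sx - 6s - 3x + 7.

80/23

∂P/∂s = 6s + x - 6 = 0 and ∂P/∂x = s + 4x - 3 = 0, so (s, x) = (21/23, 12/23).
The Hessian has P_{ss} = 6, P_{xx} = 4, P_{sx} = 1, giving D = 23 > 0 with P_{ss} > 0, so the point is a local minimum.
P(21/23, 12/23) = 80/23.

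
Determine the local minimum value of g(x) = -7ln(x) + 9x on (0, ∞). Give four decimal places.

g'(x) = -7/x + 9 = 0 gives x = 7/9.
g''(x) = 7/x², which is positive for x > 0, so this is a local minimum.
g(7/9) = -7·ln(7/9) + 7 ≈ 8.7592.

8.7592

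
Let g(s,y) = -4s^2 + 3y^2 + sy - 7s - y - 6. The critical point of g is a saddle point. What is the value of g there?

∂g/∂s = -8s + y - 7 = 0 and ∂g/∂y = s + 6y - 1 = 0, so (s, y) = (-41/49, 15/49).
The Hessian has g_{ss} = -8, g_{yy} = 6, g_{sy} = 1, giving D = -49 < 0, so the point is a saddle point.
g(-41/49, 15/49) = -158/49.

-158/49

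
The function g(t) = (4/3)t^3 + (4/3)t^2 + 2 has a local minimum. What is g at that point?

g'(t) = 4t^2 + (8/3)t. Setting g'(t) = 0 gives t ∈ {-2/3, 0}.
Second-derivative test with g''(t) = 8t + 8/3: g''(-2/3) = -8/3 < 0 ⇒ local maximum; g''(0) = 8/3 > 0 ⇒ local minimum.
So the local minimum value is g(0) = 2.

2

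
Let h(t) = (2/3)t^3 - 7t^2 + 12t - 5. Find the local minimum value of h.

-41

Critical points: h'(t) = 2t^2 - 14t + 12 vanishes at t = 1, 6.
Since h''(t) = 4t - 14, we get h''(1) = -10 < 0 ⇒ local maximum; h''(6) = 10 > 0 ⇒ local minimum.
So the local minimum value is h(6) = -41.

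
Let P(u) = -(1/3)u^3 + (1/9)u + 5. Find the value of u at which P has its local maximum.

Critical points: P'(u) = -u^2 + 1/9 vanishes at u = -1/3, 1/3.
Since P''(u) = -2u, we get P''(-1/3) = 2/3 > 0 ⇒ local minimum; P''(1/3) = -2/3 < 0 ⇒ local maximum.
Thus P has its local maximum at u = 1/3, with value 407/81.

1/3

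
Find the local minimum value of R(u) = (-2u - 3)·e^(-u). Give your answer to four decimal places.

Differentiating with the product rule gives R'(u) = (2u + 1)·e^(-u). Since e^(-u) > 0, the only critical point is u = -1/2.
R''(-1/2) has the same sign as 2 > 0, so this is a local minimum.
R(-1/2) = (-2)·e^(1/2) ≈ -3.2974.

-3.2974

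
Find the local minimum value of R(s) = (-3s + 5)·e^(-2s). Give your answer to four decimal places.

By the product rule, R'(s) = (6s - 13)·e^(-2s). Since e^(-2s) > 0, the only critical point is s = 13/6.
R''(13/6) has the same sign as 6 > 0, so this is a local minimum.
R(13/6) = (-3/2)·e^(-13/3) ≈ -0.0197.

-0.0197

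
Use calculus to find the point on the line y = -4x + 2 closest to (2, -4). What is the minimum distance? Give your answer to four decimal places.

0.4851

Minimize D(x)^2 = (x - 2)^2 + (-4x + 6)^2.
d/dx[D^2] = 2(x - 2) + 2·(-4)·(-4x + 6) = 0 ⇒ x = 26/17.
Then y = -70/17 and the distance is √(4/17) ≈ 0.4851.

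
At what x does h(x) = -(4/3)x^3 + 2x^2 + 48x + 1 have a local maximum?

h'(x) = -4x^2 + 4x + 48. Setting h'(x) = 0 gives x ∈ {-3, 4}.
Since h''(x) = -8x + 4, we get h''(-3) = 28 > 0 ⇒ local minimum; h''(4) = -28 < 0 ⇒ local maximum.
The local maximum is h(4) = 419/3.

4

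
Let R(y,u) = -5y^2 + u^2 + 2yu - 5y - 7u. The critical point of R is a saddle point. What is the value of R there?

∂R/∂y = -10y + 2u - 5 = 0 and ∂R/∂u = 2y + 2u - 7 = 0, so (y, u) = (1/6, 10/3).
The Hessian has R_{yy} = -10, R_{uu} = 2, R_{yu} = 2, giving D = -24 < 0, so the point is a saddle point.
R(1/6, 10/3) = -145/12.

-145/12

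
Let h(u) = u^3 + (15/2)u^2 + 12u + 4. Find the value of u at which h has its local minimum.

-1

h'(u) = 3u^2 + 15u + 12. Setting h'(u) = 0 gives u ∈ {-4, -1}.
Second-derivative test with h''(u) = 6u + 15: h''(-4) = -9 < 0 ⇒ local maximum; h''(-1) = 9 > 0 ⇒ local minimum.
The local minimum is h(-1) = -3/2.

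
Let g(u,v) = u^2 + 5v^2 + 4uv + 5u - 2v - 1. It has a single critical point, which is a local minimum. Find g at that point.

∂g/∂u = 2u + 4v + 5 = 0 and ∂g/∂v = 4u + 10v - 2 = 0, so (u, v) = (-29/2, 6).
The Hessian has g_{uu} = 2, g_{vv} = 10, g_{uv} = 4, giving D = 4 > 0 with g_{uu} > 0, so the point is a local minimum.
g(-29/2, 6) = -173/4.

-173/4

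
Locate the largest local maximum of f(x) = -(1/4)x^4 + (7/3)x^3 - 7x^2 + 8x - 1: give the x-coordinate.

Critical points: f'(x) = -x^3 + 7x^2 - 14x + 8 vanishes at x = 1, 2, 4.
f''(x) = -3x^2 + 14x - 14. f''(1) = -3 < 0 ⇒ local maximum; f''(2) = 2 > 0 ⇒ local minimum; f''(4) = -6 < 0 ⇒ local maximum.
So the largest local maximum value is f(4) = 13/3.

4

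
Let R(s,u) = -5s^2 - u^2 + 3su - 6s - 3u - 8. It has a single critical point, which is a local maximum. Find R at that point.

47/11

∂R/∂s = -10s + 3u - 6 = 0 and ∂R/∂u = 3s - 2u - 3 = 0, so (s, u) = (-21/11, -48/11).
The Hessian has R_{ss} = -10, R_{uu} = -2, R_{su} = 3, giving D = 11 > 0 with R_{ss} < 0, so the point is a local maximum.
R(-21/11, -48/11) = 47/11.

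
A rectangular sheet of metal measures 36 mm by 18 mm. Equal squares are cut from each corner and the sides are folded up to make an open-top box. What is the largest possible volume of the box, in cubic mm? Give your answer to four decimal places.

With cut size x, the volume is V(x) = x(36 − 2x)(18 − 2x) for 0 < x < 9.
V'(x) = 12x^2 − 216x + 648. Setting V'(x) = 0 gives x ≈ 3.8038 (the root in (0, 9)).
V''(x) = 24x − 216 is negative there, so this is the maximum; V ≈ 1122.3689.

1122.3689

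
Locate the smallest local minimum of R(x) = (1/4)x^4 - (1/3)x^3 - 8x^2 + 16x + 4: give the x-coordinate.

Critical points: R'(x) = x^3 - x^2 - 16x + 16 vanishes at x = -4, 1, 4.
Since R''(x) = 3x^2 - 2x - 16, we get R''(-4) = 40 > 0 ⇒ local minimum; R''(1) = -15 < 0 ⇒ local maximum; R''(4) = 24 > 0 ⇒ local minimum.
The smallest local minimum is R(-4) = -308/3.

-4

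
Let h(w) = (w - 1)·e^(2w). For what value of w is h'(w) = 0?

1/2

Differentiating with the product rule gives h'(w) = (2w - 1)·e^(2w). Since e^(2w) > 0, the only critical point is w = 1/2.
h''(1/2) has the same sign as 2 > 0, so this is a local minimum.
h(1/2) = (-1/2)·e^(1) ≈ -1.3591.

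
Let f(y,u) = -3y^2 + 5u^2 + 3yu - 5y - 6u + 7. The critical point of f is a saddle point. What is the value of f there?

∂f/∂y = -6y + 3u - 5 = 0 and ∂f/∂u = 3y + 10u - 6 = 0, so (y, u) = (-32/69, 17/23).
The Hessian has f_{yy} = -6, f_{uu} = 10, f_{yu} = 3, giving D = -69 < 0, so the point is a saddle point.
f(-32/69, 17/23) = 410/69.

410/69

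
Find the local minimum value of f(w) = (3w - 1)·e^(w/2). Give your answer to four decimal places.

f'(w) = 3·e^(w/2) + (3w - 1)·(1/2)·e^(w/2) = ((3/2)w + 5/2)·e^(w/2). Since e^(w/2) > 0, the only critical point is w = -5/3.
f''(-5/3) has the same sign as 3/2 > 0, so this is a local minimum.
f(-5/3) = (-6)·e^(-5/6) ≈ -2.6076.

-2.6076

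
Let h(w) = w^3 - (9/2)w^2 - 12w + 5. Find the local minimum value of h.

Critical points: h'(w) = 3w^2 - 9w - 12 vanishes at w = -1, 4.
Second-derivative test with h''(w) = 6w - 9: h''(-1) = -15 < 0 ⇒ local maximum; h''(4) = 15 > 0 ⇒ local minimum.
Thus h has its local minimum at w = 4, with value -51.

-51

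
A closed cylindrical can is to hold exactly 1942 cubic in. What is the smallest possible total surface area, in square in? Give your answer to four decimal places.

861.6827

With radius r and height h, πr²h = 1942 so h = 1942/(πr²), and S(r) = 2πr² + 2πrh = 2πr² + 2·1942/r.
S'(r) = 4πr − 2·1942/r² = 0 ⇒ r³ = 1942/(2π), so r ≈ 6.7612 and h = 2r ≈ 13.5224.
S''(r) = 4π + 4·1942/r³ > 0, so this is the minimum; S ≈ 861.6827.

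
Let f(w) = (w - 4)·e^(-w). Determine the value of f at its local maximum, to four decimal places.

0.0067

By the product rule, f'(w) = (-w + 5)·e^(-w). Since e^(-w) > 0, the only critical point is w = 5.
f''(5) has the same sign as -1 < 0, so this is a local maximum.
f(5) = (1)·e^(-5) ≈ 0.0067.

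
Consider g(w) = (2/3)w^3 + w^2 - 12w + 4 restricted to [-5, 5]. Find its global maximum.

The derivative is 2w^2 + 2w - 12, which vanishes at w = -3 and w = 2.
Candidates: g(-5) = 17/3,  g(-3) = 31,  g(2) = -32/3,  g(5) = 157/3.
Hence the absolute maximum is 157/3 at w = 5.

157/3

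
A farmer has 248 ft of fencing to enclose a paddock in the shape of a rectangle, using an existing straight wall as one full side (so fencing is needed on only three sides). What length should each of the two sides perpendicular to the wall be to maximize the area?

62

Let the sides perpendicular to the wall have length x and the parallel side y, so 2x + y = 248 and the area is A = xy = x(248 − 2x).
A'(x) = 248 − 4x = 0 gives x = 62, and A''(x) = −4 < 0 confirms a maximum.
Then y = 248 − 2·62 = 124 and A = 7688.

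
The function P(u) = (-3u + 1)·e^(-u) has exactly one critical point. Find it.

Differentiating with the product rule gives P'(u) = (3u - 4)·e^(-u). Since e^(-u) > 0, the only critical point is u = 4/3.
P''(4/3) has the same sign as 3 > 0, so this is a local minimum.
P(4/3) = (-3)·e^(-4/3) ≈ -0.7908.

4/3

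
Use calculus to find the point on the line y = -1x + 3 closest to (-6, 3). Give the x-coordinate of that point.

-3

Minimize D(x)^2 = (x + 6)^2 + (-x)^2.
d/dx[D^2] = 2(x + 6) + 2·(-1)·(-x) = 0 ⇒ x = -3.
Then y = 6 and the distance is √(18) ≈ 4.2426.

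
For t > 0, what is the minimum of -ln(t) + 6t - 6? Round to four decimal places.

-3.2082

f'(t) = -1/t + 6 = 0 gives t = 1/6.
f''(t) = 1/t², which is positive for t > 0, so this is a local minimum.
f(1/6) = -1·ln(1/6) + 1 - 6 ≈ -3.2082.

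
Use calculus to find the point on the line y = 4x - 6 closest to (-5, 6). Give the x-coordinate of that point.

Minimize D(x)^2 = (x + 5)^2 + (4x - 12)^2.
d/dx[D^2] = 2(x + 5) + 2·4·(4x - 12) = 0 ⇒ x = 43/17.
Then y = 70/17 and the distance is √(1024/17) ≈ 7.7611.

43/17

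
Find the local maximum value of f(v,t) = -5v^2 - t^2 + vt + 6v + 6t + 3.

309/19

∂f/∂v = -10v + t + 6 = 0 and ∂f/∂t = v - 2t + 6 = 0, so (v, t) = (18/19, 66/19).
The Hessian has f_{vv} = -10, f_{tt} = -2, f_{vt} = 1, giving D = 19 > 0 with f_{vv} < 0, so the point is a local maximum.
f(18/19, 66/19) = 309/19.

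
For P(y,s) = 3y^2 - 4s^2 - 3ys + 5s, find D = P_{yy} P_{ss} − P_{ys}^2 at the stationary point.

-57

∂P/∂y = 6y - 3s = 0 and ∂P/∂s = -3y - 8s + 5 = 0, so (y, s) = (5/19, 10/19).
The Hessian has P_{yy} = 6, P_{ss} = -8, P_{ys} = -3, giving D = -57 < 0, so the point is a saddle point.
D = (6)·(-8) − (-3)^2 = -57.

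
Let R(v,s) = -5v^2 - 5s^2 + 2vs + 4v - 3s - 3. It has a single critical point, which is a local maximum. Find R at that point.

-187/96

∂R/∂v = -10v + 2s + 4 = 0 and ∂R/∂s = 2v - 10s - 3 = 0, so (v, s) = (17/48, -11/48).
The Hessian has R_{vv} = -10, R_{ss} = -10, R_{vs} = 2, giving D = 96 > 0 with R_{vv} < 0, so the point is a local maximum.
R(17/48, -11/48) = -187/96.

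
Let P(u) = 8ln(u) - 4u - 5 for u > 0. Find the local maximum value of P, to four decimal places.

-7.4548

P'(u) = 8/u − 4 = 0 gives u = 2.
P''(u) = -8/u², which is negative for u > 0, so this is a local maximum.
P(2) = 8·ln(2) - 8 - 5 ≈ -7.4548.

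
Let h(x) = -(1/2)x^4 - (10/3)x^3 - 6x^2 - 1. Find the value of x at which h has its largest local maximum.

0

Critical points: h'(x) = -2x^3 - 10x^2 - 12x vanishes at x = -3, -2, 0.
h''(x) = -6x^2 - 20x - 12. h''(-3) = -6 < 0 ⇒ local maximum; h''(-2) = 4 > 0 ⇒ local minimum; h''(0) = -12 < 0 ⇒ local maximum.
Thus h has its largest local maximum at x = 0, with value -1.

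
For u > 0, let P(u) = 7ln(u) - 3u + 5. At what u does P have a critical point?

7/3

P'(u) = 7/u − 3 = 0 gives u = 7/3.
P''(u) = -7/u², which is negative for u > 0, so this is a local maximum.
P(7/3) = 7·ln(7/3) - 7 + 5 ≈ 3.9311.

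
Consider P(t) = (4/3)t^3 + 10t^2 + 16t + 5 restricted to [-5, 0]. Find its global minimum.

The derivative is 4t^2 + 20t + 16, which vanishes at t = -4 and t = -1.
Compare values at every candidate in [-5, 0]: P(-5) = 25/3; P(-4) = 47/3; P(-1) = -7/3; P(0) = 5.
Hence the absolute minimum is -7/3 at t = -1.

-7/3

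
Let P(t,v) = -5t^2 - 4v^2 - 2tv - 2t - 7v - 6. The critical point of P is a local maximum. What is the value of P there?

-223/76

∂P/∂t = -10t - 2v - 2 = 0 and ∂P/∂v = -2t - 8v - 7 = 0, so (t, v) = (-1/38, -33/38).
The Hessian has P_{tt} = -10, P_{vv} = -8, P_{tv} = -2, giving D = 76 > 0 with P_{tt} < 0, so the point is a local maximum.
P(-1/38, -33/38) = -223/76.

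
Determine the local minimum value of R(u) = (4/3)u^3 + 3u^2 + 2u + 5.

55/12

R'(u) = 4u^2 + 6u + 2. Setting R'(u) = 0 gives u ∈ {-1, -1/2}.
R''(u) = 8u + 6. R''(-1) = -2 < 0 ⇒ local maximum; R''(-1/2) = 2 > 0 ⇒ local minimum.
Thus R has its local minimum at u = -1/2, with value 55/12.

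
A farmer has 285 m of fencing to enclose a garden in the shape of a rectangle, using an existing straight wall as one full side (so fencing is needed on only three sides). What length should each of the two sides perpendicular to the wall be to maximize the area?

285/4

Let the sides perpendicular to the wall have length x and the parallel side y, so 2x + y = 285 and the area is A = xy = x(285 − 2x).
A'(x) = 285 − 4x = 0 gives x = 285/4, and A''(x) = −4 < 0 confirms a maximum.
Then y = 285 − 2·285/4 = 285/2 and A = 81225/8.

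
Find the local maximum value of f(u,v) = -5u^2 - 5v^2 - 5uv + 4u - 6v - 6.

∂f/∂u = -10u - 5v + 4 = 0 and ∂f/∂v = -5u - 10v - 6 = 0, so (u, v) = (14/15, -16/15).
The Hessian has f_{uu} = -10, f_{vv} = -10, f_{uv} = -5, giving D = 75 > 0 with f_{uu} < 0, so the point is a local maximum.
f(14/15, -16/15) = -14/15.

-14/15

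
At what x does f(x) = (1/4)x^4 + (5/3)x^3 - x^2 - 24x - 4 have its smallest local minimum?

2

f'(x) = x^3 + 5x^2 - 2x - 24. Setting f'(x) = 0 gives x ∈ {-4, -3, 2}.
Since f''(x) = 3x^2 + 10x - 2, we get f''(-4) = 6 > 0 ⇒ local minimum; f''(-3) = -5 < 0 ⇒ local maximum; f''(2) = 30 > 0 ⇒ local minimum.
So the smallest local minimum value is f(2) = -116/3.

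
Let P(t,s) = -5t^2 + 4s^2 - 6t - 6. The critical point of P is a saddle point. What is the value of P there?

∂P/∂t = -10t - 6 = 0 and ∂P/∂s = 8s = 0, so (t, s) = (-3/5, 0).
The Hessian has P_{tt} = -10, P_{ss} = 8, P_{ts} = 0, giving D = -80 < 0, so the point is a saddle point.
P(-3/5, 0) = -21/5.

-21/5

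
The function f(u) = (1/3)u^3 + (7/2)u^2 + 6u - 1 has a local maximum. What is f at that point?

17

f'(u) = u^2 + 7u + 6 = 0 at u = -6, -1.
f''(u) = 2u + 7. f''(-6) = -5 < 0 ⇒ local maximum; f''(-1) = 5 > 0 ⇒ local minimum.
The local maximum is f(-6) = 17.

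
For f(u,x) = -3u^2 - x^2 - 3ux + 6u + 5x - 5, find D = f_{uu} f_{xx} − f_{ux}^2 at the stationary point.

3

∂f/∂u = -6u - 3x + 6 = 0 and ∂f/∂x = -3u - 2x + 5 = 0, so (u, x) = (-1, 4).
The Hessian has f_{uu} = -6, f_{xx} = -2, f_{ux} = -3, giving D = 3 > 0 with f_{uu} < 0, so the point is a local maximum.
D = (-6)·(-2) − (-3)^2 = 3.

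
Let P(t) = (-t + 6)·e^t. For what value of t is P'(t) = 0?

Differentiating with the product rule gives P'(t) = (-t + 5)·e^t. Since e^t > 0, the only critical point is t = 5.
P''(5) has the same sign as -1 < 0, so this is a local maximum.
P(5) = (1)·e^(5) ≈ 148.4132.

5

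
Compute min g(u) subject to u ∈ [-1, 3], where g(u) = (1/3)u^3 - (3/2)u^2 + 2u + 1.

-17/6

The derivative is u^2 - 3u + 2, which vanishes at u = 1 and u = 2.
Evaluating at the critical points and endpoints: g(-1) = -17/6,  g(1) = 11/6,  g(2) = 5/3,  g(3) = 5/2.
So the minimum is g(-1) = -17/6.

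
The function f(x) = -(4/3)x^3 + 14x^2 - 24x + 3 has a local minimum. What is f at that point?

f'(x) = -4x^2 + 28x - 24 = 0 at x = 1, 6.
f''(x) = -8x + 28. f''(1) = 20 > 0 ⇒ local minimum; f''(6) = -20 < 0 ⇒ local maximum.
Thus f has its local minimum at x = 1, with value -25/3.

-25/3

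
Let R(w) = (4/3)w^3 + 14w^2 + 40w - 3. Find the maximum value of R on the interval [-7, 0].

The derivative is 4w^2 + 28w + 40, which vanishes at w = -5 and w = -2.
Compare values at every candidate in [-7, 0]: R(-7) = -163/3; R(-5) = -59/3; R(-2) = -113/3; R(0) = -3.
So the maximum is R(0) = -3.

-3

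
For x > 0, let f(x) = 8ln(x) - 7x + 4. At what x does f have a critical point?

f'(x) = 8/x − 7 = 0 gives x = 8/7.
f''(x) = -8/x², which is negative for x > 0, so this is a local maximum.
f(8/7) = 8·ln(8/7) - 8 + 4 ≈ -2.9317.

8/7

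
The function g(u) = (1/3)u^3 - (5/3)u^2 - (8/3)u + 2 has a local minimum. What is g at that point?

-14

g'(u) = u^2 - (10/3)u - 8/3. Setting g'(u) = 0 gives u ∈ {-2/3, 4}.
Second-derivative test with g''(u) = 2u - 10/3: g''(-2/3) = -14/3 < 0 ⇒ local maximum; g''(4) = 14/3 > 0 ⇒ local minimum.
So the local minimum value is g(4) = -14.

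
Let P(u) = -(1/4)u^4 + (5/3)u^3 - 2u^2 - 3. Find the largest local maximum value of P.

P'(u) = -u^3 + 5u^2 - 4u = 0 at u = 0, 1, 4.
Second-derivative test with P''(u) = -3u^2 + 10u - 4: P''(0) = -4 < 0 ⇒ local maximum; P''(1) = 3 > 0 ⇒ local minimum; P''(4) = -12 < 0 ⇒ local maximum.
So the largest local maximum value is P(4) = 23/3.

23/3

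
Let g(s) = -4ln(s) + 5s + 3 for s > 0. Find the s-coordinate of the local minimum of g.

4/5

g'(s) = -4/s + 5 = 0 gives s = 4/5.
g''(s) = 4/s², which is positive for s > 0, so this is a local minimum.
g(4/5) = -4·ln(4/5) + 4 + 3 ≈ 7.8926.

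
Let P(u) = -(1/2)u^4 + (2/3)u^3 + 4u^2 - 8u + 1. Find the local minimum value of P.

P'(u) = -2u^3 + 2u^2 + 8u - 8 = 0 at u = -2, 1, 2.
Second-derivative test with P''(u) = -6u^2 + 4u + 8: P''(-2) = -24 < 0 ⇒ local maximum; P''(1) = 6 > 0 ⇒ local minimum; P''(2) = -8 < 0 ⇒ local maximum.
So the local minimum value is P(1) = -17/6.

-17/6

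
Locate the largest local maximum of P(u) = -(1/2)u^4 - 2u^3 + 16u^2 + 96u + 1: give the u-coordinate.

4

Critical points: P'(u) = -2u^3 - 6u^2 + 32u + 96 vanishes at u = -4, -3, 4.
Since P''(u) = -6u^2 - 12u + 32, we get P''(-4) = -16 < 0 ⇒ local maximum; P''(-3) = 14 > 0 ⇒ local minimum; P''(4) = -112 < 0 ⇒ local maximum.
So the largest local maximum value is P(4) = 385.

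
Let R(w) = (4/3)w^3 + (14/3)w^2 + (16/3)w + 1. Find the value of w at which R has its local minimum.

R'(w) = 4w^2 + (28/3)w + 16/3. Setting R'(w) = 0 gives w ∈ {-4/3, -1}.
R''(w) = 8w + 28/3. R''(-4/3) = -4/3 < 0 ⇒ local maximum; R''(-1) = 4/3 > 0 ⇒ local minimum.
Thus R has its local minimum at w = -1, with value -1.

-1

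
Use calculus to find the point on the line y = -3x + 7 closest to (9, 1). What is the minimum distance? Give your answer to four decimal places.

Minimize D(x)^2 = (x - 9)^2 + (-3x + 6)^2.
d/dx[D^2] = 2(x - 9) + 2·(-3)·(-3x + 6) = 0 ⇒ x = 27/10.
Then y = -11/10 and the distance is √(441/10) ≈ 6.6408.

6.6408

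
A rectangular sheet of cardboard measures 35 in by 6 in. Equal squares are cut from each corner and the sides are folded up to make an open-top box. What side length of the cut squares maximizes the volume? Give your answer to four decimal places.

With cut size x, the volume is V(x) = x(35 − 2x)(6 − 2x) for 0 < x < 3.
V'(x) = 12x^2 − 164x + 210. Setting V'(x) = 0 gives x ≈ 1.4301 (the root in (0, 3)).
V''(x) = 24x − 164 is negative there, so this is the maximum; V ≈ 144.3150.

1.4301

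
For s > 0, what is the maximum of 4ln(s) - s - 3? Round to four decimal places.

-1.4548

f'(s) = 4/s − 1 = 0 gives s = 4.
f''(s) = -4/s², which is negative for s > 0, so this is a local maximum.
f(4) = 4·ln(4) - 4 - 3 ≈ -1.4548.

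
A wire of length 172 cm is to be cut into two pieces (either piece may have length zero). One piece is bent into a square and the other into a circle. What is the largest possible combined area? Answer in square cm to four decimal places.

2354.2199

Let x be the length used for the square. Square side x/4; circle radius (172−x)/(2π).
A(x) = (x/4)² + π·((172−x)/(2π))² = x²/16 + (172−x)²/(4π) for 0 ≤ x ≤ 172. A'(x) = x/8 − (172−x)/(2π) = 0 gives x = 4·172/(π+4) ≈ 96.3371.
A'' > 0, so the interior critical point is a minimum; the maximum is at an endpoint. A(0) = 2354.2199 and A(172) = 1849.0000, so the largest area is 2354.2199.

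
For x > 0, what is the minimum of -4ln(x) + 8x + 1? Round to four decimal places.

g'(x) = -4/x + 8 = 0 gives x = 1/2.
g''(x) = 4/x², which is positive for x > 0, so this is a local minimum.
g(1/2) = -4·ln(1/2) + 4 + 1 ≈ 7.7726.

7.7726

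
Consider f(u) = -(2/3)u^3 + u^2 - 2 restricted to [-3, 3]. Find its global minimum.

The derivative is -2u^2 + 2u, which vanishes at u = 0 and u = 1.
Compare values at every candidate in [-3, 3]: f(-3) = 25; f(0) = -2; f(1) = -5/3; f(3) = -11.
So the minimum is f(3) = -11.

-11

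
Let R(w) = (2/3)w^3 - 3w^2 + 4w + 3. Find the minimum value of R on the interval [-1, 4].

-14/3

R'(w) = 2w^2 - 6w + 4, which vanishes at w = 1 and w = 2.
Compare values at every candidate in [-1, 4]: R(-1) = -14/3; R(1) = 14/3; R(2) = 13/3; R(4) = 41/3.
The minimum over the interval is -14/3, attained at w = -1.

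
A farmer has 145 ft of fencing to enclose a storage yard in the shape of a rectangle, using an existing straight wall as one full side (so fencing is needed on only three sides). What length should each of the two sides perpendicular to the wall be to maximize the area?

Let the sides perpendicular to the wall have length x and the parallel side y, so 2x + y = 145 and the area is A = xy = x(145 − 2x).
A'(x) = 145 − 4x = 0 gives x = 145/4, and A''(x) = −4 < 0 confirms a maximum.
Then y = 145 − 2·145/4 = 145/2 and A = 21025/8.

145/4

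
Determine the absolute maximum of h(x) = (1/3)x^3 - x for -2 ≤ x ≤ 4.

52/3

The derivative is x^2 - 1, which vanishes at x = -1 and x = 1.
Candidates: h(-2) = -2/3,  h(-1) = 2/3,  h(1) = -2/3,  h(4) = 52/3.
So the maximum is h(4) = 52/3.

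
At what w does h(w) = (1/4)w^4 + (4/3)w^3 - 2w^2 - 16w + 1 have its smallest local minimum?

2

h'(w) = w^3 + 4w^2 - 4w - 16 = 0 at w = -4, -2, 2.
Since h''(w) = 3w^2 + 8w - 4, we get h''(-4) = 12 > 0 ⇒ local minimum; h''(-2) = -8 < 0 ⇒ local maximum; h''(2) = 24 > 0 ⇒ local minimum.
The smallest local minimum is h(2) = -73/3.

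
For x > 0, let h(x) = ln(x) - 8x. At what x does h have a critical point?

1/8

h'(x) = 1/x − 8 = 0 gives x = 1/8.
h''(x) = -1/x², which is negative for x > 0, so this is a local maximum.
h(1/8) = 1·ln(1/8) - 1 ≈ -3.0794.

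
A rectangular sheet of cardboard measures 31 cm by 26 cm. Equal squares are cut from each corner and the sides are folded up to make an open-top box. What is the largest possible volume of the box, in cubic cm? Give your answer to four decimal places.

1685.2332

With cut size x, the volume is V(x) = x(31 − 2x)(26 − 2x) for 0 < x < 13.
V'(x) = 12x^2 − 228x + 806. Setting V'(x) = 0 gives x ≈ 4.6955 (the root in (0, 13)).
V''(x) = 24x − 228 is negative there, so this is the maximum; V ≈ 1685.2332.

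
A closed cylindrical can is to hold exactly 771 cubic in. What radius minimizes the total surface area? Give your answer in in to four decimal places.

4.9693

With radius r and height h, πr²h = 771 so h = 771/(πr²), and S(r) = 2πr² + 2πrh = 2πr² + 2·771/r.
S'(r) = 4πr − 2·771/r² = 0 ⇒ r³ = 771/(2π), so r ≈ 4.9693 and h = 2r ≈ 9.9385.
S''(r) = 4π + 4·771/r³ > 0, so this is the minimum; S ≈ 465.4619.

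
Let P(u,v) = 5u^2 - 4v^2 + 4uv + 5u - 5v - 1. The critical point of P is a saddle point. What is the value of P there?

∂P/∂u = 10u + 4v + 5 = 0 and ∂P/∂v = 4u - 8v - 5 = 0, so (u, v) = (-5/24, -35/48).
The Hessian has P_{uu} = 10, P_{vv} = -8, P_{uv} = 4, giving D = -96 < 0, so the point is a saddle point.
P(-5/24, -35/48) = 29/96.

29/96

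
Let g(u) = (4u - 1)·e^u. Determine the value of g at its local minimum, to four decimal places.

-1.8895

Differentiating with the product rule gives g'(u) = (4u + 3)·e^u. Since e^u > 0, the only critical point is u = -3/4.
g''(-3/4) has the same sign as 4 > 0, so this is a local minimum.
g(-3/4) = (-4)·e^(-3/4) ≈ -1.8895.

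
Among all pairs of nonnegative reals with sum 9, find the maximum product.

With x + y = 9, the product is P(x) = x(9 − x).
P'(x) = 9 − 2x = 0 gives x = 9/2; P'' = −2 < 0, so this is the maximum.
P = 9/2·9/2 = 81/4.

81/4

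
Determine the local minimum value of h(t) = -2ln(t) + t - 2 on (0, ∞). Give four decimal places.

h'(t) = -2/t + 1 = 0 gives t = 2.
h''(t) = 2/t², which is positive for t > 0, so this is a local minimum.
h(2) = -2·ln(2) + 2 - 2 ≈ -1.3863.

-1.3863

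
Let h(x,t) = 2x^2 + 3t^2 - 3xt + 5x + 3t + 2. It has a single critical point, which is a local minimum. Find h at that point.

-36/5

∂h/∂x = 4x - 3t + 5 = 0 and ∂h/∂t = -3x + 6t + 3 = 0, so (x, t) = (-13/5, -9/5).
The Hessian has h_{xx} = 4, h_{tt} = 6, h_{xt} = -3, giving D = 15 > 0 with h_{xx} > 0, so the point is a local minimum.
h(-13/5, -9/5) = -36/5.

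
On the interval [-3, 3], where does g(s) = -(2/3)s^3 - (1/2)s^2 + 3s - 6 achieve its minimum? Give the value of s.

Differentiating, g'(s) = -2s^2 - s + 3; which vanishes at s = -3/2 and s = 1.
Candidates: g(-3) = -3/2,  g(-3/2) = -75/8,  g(1) = -25/6,  g(3) = -39/2.
So the minimum is g(3) = -39/2.

3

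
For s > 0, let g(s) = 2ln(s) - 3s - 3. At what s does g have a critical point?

g'(s) = 2/s − 3 = 0 gives s = 2/3.
g''(s) = -2/s², which is negative for s > 0, so this is a local maximum.
g(2/3) = 2·ln(2/3) - 2 - 3 ≈ -5.8109.

2/3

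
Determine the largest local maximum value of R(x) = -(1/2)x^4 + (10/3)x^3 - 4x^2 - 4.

52/3

R'(x) = -2x^3 + 10x^2 - 8x. Setting R'(x) = 0 gives x ∈ {0, 1, 4}.
Since R''(x) = -6x^2 + 20x - 8, we get R''(0) = -8 < 0 ⇒ local maximum; R''(1) = 6 > 0 ⇒ local minimum; R''(4) = -24 < 0 ⇒ local maximum.
The largest local maximum is R(4) = 52/3.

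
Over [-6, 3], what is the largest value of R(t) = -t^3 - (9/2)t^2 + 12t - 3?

7/2

Differentiating, R'(t) = -3t^2 - 9t + 12; which vanishes at t = -4 and t = 1.
Candidates: R(-6) = -21, R(-4) = -59, R(1) = 7/2, R(3) = -69/2.
The maximum over the interval is 7/2, attained at t = 1.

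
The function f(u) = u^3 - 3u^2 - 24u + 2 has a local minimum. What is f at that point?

-78

f'(u) = 3u^2 - 6u - 24 = 0 at u = -2, 4.
Second-derivative test with f''(u) = 6u - 6: f''(-2) = -18 < 0 ⇒ local maximum; f''(4) = 18 > 0 ⇒ local minimum.
The local minimum is f(4) = -78.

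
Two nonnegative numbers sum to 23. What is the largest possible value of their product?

529/4

With x + y = 23, the product is P(x) = x(23 − x).
P'(x) = 23 − 2x = 0 gives x = 23/2; P'' = −2 < 0, so this is the maximum.
P = 23/2·23/2 = 529/4.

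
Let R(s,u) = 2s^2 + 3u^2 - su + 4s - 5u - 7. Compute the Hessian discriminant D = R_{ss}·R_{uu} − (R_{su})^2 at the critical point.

23

∂R/∂s = 4s - u + 4 = 0 and ∂R/∂u = -s + 6u - 5 = 0, so (s, u) = (-19/23, 16/23).
The Hessian has R_{ss} = 4, R_{uu} = 6, R_{su} = -1, giving D = 23 > 0 with R_{ss} > 0, so the point is a local minimum.
D = (4)·(6) − (-1)^2 = 23.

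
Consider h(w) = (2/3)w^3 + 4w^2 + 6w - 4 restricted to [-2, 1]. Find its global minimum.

-20/3

Differentiating, h'(w) = 2w^2 + 8w + 6; whose only zero in [-2, 1] is w = -1.
Evaluating at the critical points and endpoints: h(-2) = -16/3, h(-1) = -20/3, h(1) = 20/3.
So the minimum is h(-1) = -20/3.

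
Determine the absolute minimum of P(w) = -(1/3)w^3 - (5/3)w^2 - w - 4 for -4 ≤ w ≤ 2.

-46/3

The derivative is -w^2 - (10/3)w - 1, which vanishes at w = -3 and w = -1/3.
Candidates: P(-4) = -16/3,  P(-3) = -7,  P(-1/3) = -311/81,  P(2) = -46/3.
Hence the absolute minimum is -46/3 at w = 2.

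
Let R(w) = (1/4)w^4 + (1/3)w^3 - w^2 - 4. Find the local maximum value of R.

Critical points: R'(w) = w^3 + w^2 - 2w vanishes at w = -2, 0, 1.
R''(w) = 3w^2 + 2w - 2. R''(-2) = 6 > 0 ⇒ local minimum; R''(0) = -2 < 0 ⇒ local maximum; R''(1) = 3 > 0 ⇒ local minimum.
The local maximum is R(0) = -4.

-4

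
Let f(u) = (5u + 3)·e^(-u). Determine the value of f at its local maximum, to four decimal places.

By the product rule, f'(u) = (-5u + 2)·e^(-u). Since e^(-u) > 0, the only critical point is u = 2/5.
f''(2/5) has the same sign as -5 < 0, so this is a local maximum.
f(2/5) = (5)·e^(-2/5) ≈ 3.3516.

3.3516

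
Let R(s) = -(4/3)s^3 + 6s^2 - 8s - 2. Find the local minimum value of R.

-16/3

R'(s) = -4s^2 + 12s - 8. Setting R'(s) = 0 gives s ∈ {1, 2}.
R''(s) = -8s + 12. R''(1) = 4 > 0 ⇒ local minimum; R''(2) = -4 < 0 ⇒ local maximum.
Thus R has its local minimum at s = 1, with value -16/3.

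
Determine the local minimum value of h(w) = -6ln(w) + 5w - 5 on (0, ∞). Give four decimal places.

-0.0939

h'(w) = -6/w + 5 = 0 gives w = 6/5.
h''(w) = 6/w², which is positive for w > 0, so this is a local minimum.
h(6/5) = -6·ln(6/5) + 6 - 5 ≈ -0.0939.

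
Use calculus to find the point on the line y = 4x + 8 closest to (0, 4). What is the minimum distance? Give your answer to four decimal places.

Minimize D(x)^2 = (x + 0)^2 + (4x + 4)^2.
d/dx[D^2] = 2(x + 0) + 2·4·(4x + 4) = 0 ⇒ x = -16/17.
Then y = 72/17 and the distance is √(16/17) ≈ 0.9701.

0.9701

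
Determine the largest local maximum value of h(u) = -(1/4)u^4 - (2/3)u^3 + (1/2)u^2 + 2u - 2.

-5/12

h'(u) = -u^3 - 2u^2 + u + 2. Setting h'(u) = 0 gives u ∈ {-2, -1, 1}.
Second-derivative test with h''(u) = -3u^2 - 4u + 1: h''(-2) = -3 < 0 ⇒ local maximum; h''(-1) = 2 > 0 ⇒ local minimum; h''(1) = -6 < 0 ⇒ local maximum.
So the largest local maximum value is h(1) = -5/12.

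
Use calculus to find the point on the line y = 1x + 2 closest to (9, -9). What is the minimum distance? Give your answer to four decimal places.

14.1421

Minimize D(x)^2 = (x - 9)^2 + (x + 11)^2.
d/dx[D^2] = 2(x - 9) + 2·1·(x + 11) = 0 ⇒ x = -1.
Then y = 1 and the distance is √(200) ≈ 14.1421.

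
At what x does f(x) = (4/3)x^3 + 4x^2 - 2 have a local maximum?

-2

f'(x) = 4x^2 + 8x. Setting f'(x) = 0 gives x ∈ {-2, 0}.
Since f''(x) = 8x + 8, we get f''(-2) = -8 < 0 ⇒ local maximum; f''(0) = 8 > 0 ⇒ local minimum.
The local maximum is f(-2) = 10/3.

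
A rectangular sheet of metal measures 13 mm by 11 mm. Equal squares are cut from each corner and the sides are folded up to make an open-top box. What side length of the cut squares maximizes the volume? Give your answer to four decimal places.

1.9793

With cut size x, the volume is V(x) = x(13 − 2x)(11 − 2x) for 0 < x < 5.5.
V'(x) = 12x^2 − 96x + 143. Setting V'(x) = 0 gives x ≈ 1.9793 (the root in (0, 5.5)).
V''(x) = 24x − 96 is negative there, so this is the maximum; V ≈ 126.0104.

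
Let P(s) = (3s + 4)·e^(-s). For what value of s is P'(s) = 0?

Differentiating with the product rule gives P'(s) = (-3s - 1)·e^(-s). Since e^(-s) > 0, the only critical point is s = -1/3.
P''(-1/3) has the same sign as -3 < 0, so this is a local maximum.
P(-1/3) = (3)·e^(1/3) ≈ 4.1868.

-1/3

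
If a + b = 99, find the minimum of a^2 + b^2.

9801/2

With a + b = 99, a^2 + b^2 = a^2 + (99 − a)^2.
The derivative 2a − 2(99 − a) = 4a − 198 vanishes at a = 99/2; second derivative 4 > 0, a minimum.
The minimum is 2·(99/2)^2 = 9801/2.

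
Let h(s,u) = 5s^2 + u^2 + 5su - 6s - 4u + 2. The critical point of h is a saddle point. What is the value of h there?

∂h/∂s = 10s + 5u - 6 = 0 and ∂h/∂u = 5s + 2u - 4 = 0, so (s, u) = (8/5, -2).
The Hessian has h_{ss} = 10, h_{uu} = 2, h_{su} = 5, giving D = -5 < 0, so the point is a saddle point.
h(8/5, -2) = 6/5.

6/5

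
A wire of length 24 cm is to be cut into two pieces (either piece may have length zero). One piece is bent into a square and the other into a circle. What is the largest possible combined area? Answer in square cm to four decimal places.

45.8366

Let x be the length used for the square. Square side x/4; circle radius (24−x)/(2π).
A(x) = (x/4)² + π·((24−x)/(2π))² = x²/16 + (24−x)²/(4π) for 0 ≤ x ≤ 24. A'(x) = x/8 − (24−x)/(2π) = 0 gives x = 4·24/(π+4) ≈ 13.4424.
A'' > 0, so the interior critical point is a minimum; the maximum is at an endpoint. A(0) = 45.8366 and A(24) = 36.0000, so the largest area is 45.8366.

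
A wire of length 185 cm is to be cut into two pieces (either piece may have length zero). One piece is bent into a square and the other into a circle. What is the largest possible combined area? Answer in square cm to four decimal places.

Let x be the length used for the square. Square side x/4; circle radius (185−x)/(2π).
A(x) = (x/4)² + π·((185−x)/(2π))² = x²/16 + (185−x)²/(4π) for 0 ≤ x ≤ 185. A'(x) = x/8 − (185−x)/(2π) = 0 gives x = 4·185/(π+4) ≈ 103.6183.
A'' > 0, so the interior critical point is a minimum; the maximum is at an endpoint. A(0) = 2723.5390 and A(185) = 2139.0625, so the largest area is 2723.5390.

2723.5390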